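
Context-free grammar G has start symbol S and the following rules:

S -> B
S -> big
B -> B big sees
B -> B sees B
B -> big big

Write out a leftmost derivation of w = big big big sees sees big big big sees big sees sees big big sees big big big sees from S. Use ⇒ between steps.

S ⇒ B   [S -> B]
B ⇒ B big sees   [B -> B big sees]
B big sees ⇒ B sees B big sees   [B -> B sees B]
B sees B big sees ⇒ B big sees sees B big sees   [B -> B big sees]
B big sees sees B big sees ⇒ big big big sees sees B big sees   [B -> big big]
big big big sees sees B big sees ⇒ big big big sees sees B sees B big sees   [B -> B sees B]
big big big sees sees B sees B big sees ⇒ big big big sees sees B big sees sees B big sees   [B -> B big sees]
big big big sees sees B big sees sees B big sees ⇒ big big big sees sees B big sees big sees sees B big sees   [B -> B big sees]
big big big sees sees B big sees big sees sees B big sees ⇒ big big big sees sees big big big sees big sees sees B big sees   [B -> big big]
big big big sees sees big big big sees big sees sees B big sees ⇒ big big big sees sees big big big sees big sees sees B sees B big sees   [B -> B sees B]
big big big sees sees big big big sees big sees sees B sees B big sees ⇒ big big big sees sees big big big sees big sees sees big big sees B big sees   [B -> big big]
big big big sees sees big big big sees big sees sees big big sees B big sees ⇒ big big big sees sees big big big sees big sees sees big big sees big big big sees   [B -> big big]

S ⇒ B ⇒ B big sees ⇒ B sees B big sees ⇒ B big sees sees B big sees ⇒ big big big sees sees B big sees ⇒ big big big sees sees B sees B big sees ⇒ big big big sees sees B big sees sees B big sees ⇒ big big big sees sees B big sees big sees sees B big sees ⇒ big big big sees sees big big big sees big sees sees B big sees ⇒ big big big sees sees big big big sees big sees sees B sees B big sees ⇒ big big big sees sees big big big sees big sees sees big big sees B big sees ⇒ big big big sees sees big big big sees big sees sees big big sees big big big sees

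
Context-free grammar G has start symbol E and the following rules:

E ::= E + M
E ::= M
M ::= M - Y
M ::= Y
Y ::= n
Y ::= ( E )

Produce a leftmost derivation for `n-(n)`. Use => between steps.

E => M => M-Y => Y-Y => n-Y => n-(E) => n-(M) => n-(Y) => n-(n)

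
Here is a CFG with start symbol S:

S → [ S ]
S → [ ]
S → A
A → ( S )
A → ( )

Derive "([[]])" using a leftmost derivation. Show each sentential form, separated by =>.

S => A   [S → A]
A => (S)   [A → ( S )]
(S) => ([S])   [S → [ S ]]
([S]) => ([[]])   [S → [ ]]

S=>A=>(S)=>([S])=>([[]])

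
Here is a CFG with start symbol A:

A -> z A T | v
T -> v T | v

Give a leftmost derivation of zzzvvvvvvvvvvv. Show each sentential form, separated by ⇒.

A ⇒ zAT ⇒ zzATT ⇒ zzzATTT ⇒ zzzvTTT ⇒ zzzvvTTT ⇒ zzzvvvTTT ⇒ zzzvvvvTTT ⇒ zzzvvvvvTTT ⇒ zzzvvvvvvTTT ⇒ zzzvvvvvvvTT ⇒ zzzvvvvvvvvT ⇒ zzzvvvvvvvvvT ⇒ zzzvvvvvvvvvvT ⇒ zzzvvvvvvvvvvv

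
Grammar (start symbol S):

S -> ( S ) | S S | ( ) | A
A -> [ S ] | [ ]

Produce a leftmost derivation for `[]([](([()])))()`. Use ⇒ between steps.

S ⇒ SS ⇒ SSS ⇒ ASS ⇒ []SS ⇒ [](S)S ⇒ [](SS)S ⇒ [](AS)S ⇒ []([]S)S ⇒ []([](S))S ⇒ []([]((S)))S ⇒ []([]((A)))S ⇒ []([](([S])))S ⇒ []([](([()])))S ⇒ []([](([()])))()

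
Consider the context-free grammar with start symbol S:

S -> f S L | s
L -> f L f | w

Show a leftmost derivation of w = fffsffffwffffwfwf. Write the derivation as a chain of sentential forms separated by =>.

S => fSL   [S -> f S L]
fSL => ffSLL   [S -> f S L]
ffSLL => fffSLLL   [S -> f S L]
fffSLLL => fffsLLL   [S -> s]
fffsLLL => fffsfLfLL   [L -> f L f]
fffsfLfLL => fffsffLffLL   [L -> f L f]
fffsffLffLL => fffsfffLfffLL   [L -> f L f]
fffsfffLfffLL => fffsffffLffffLL   [L -> f L f]
fffsffffLffffLL => fffsffffwffffLL   [L -> w]
fffsffffwffffLL => fffsffffwffffwL   [L -> w]
fffsffffwffffwL => fffsffffwffffwfLf   [L -> f L f]
fffsffffwffffwfLf => fffsffffwffffwfwf   [L -> w]

S=>fSL=>ffSLL=>fffSLLL=>fffsLLL=>fffsfLfLL=>fffsffLffLL=>fffsfffLfffLL=>fffsffffLffffLL=>fffsffffwffffLL=>fffsffffwffffwL=>fffsffffwffffwfLf=>fffsffffwffffwfwf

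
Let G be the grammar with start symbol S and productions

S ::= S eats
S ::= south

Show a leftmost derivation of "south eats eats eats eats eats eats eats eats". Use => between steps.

S => S eats   [S ::= S eats]
S eats => S eats eats   [S ::= S eats]
S eats eats => S eats eats eats   [S ::= S eats]
S eats eats eats => S eats eats eats eats   [S ::= S eats]
S eats eats eats eats => S eats eats eats eats eats   [S ::= S eats]
S eats eats eats eats eats => S eats eats eats eats eats eats   [S ::= S eats]
S eats eats eats eats eats eats => S eats eats eats eats eats eats eats   [S ::= S eats]
S eats eats eats eats eats eats eats => S eats eats eats eats eats eats eats eats   [S ::= S eats]
S eats eats eats eats eats eats eats eats => south eats eats eats eats eats eats eats eats   [S ::= south]

S => S eats => S eats eats => S eats eats eats => S eats eats eats eats => S eats eats eats eats eats => S eats eats eats eats eats eats => S eats eats eats eats eats eats eats => S eats eats eats eats eats eats eats eats => south eats eats eats eats eats eats eats eats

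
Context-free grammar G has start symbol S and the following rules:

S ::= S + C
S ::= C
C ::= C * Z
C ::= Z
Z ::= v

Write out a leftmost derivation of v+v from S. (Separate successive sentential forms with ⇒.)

S ⇒ S+C ⇒ C+C ⇒ Z+C ⇒ v+C ⇒ v+Z ⇒ v+v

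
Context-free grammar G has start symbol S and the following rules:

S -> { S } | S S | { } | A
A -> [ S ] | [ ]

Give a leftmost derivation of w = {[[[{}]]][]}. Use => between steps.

S => {S} => {SS} => {AS} => {[S]S} => {[A]S} => {[[S]]S} => {[[A]]S} => {[[[S]]]S} => {[[[{}]]]S} => {[[[{}]]]A} => {[[[{}]]][]}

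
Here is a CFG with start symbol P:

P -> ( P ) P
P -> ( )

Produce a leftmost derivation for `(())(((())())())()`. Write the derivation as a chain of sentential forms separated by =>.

P=>(P)P=>(())P=>(())(P)P=>(())((P)P)P=>(())(((P)P)P)P=>(())(((())P)P)P=>(())(((())())P)P=>(())(((())())())P=>(())(((())())())()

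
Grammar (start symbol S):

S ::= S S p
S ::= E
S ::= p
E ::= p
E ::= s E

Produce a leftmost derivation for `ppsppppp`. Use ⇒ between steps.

S ⇒ SSp   [S ::= S S p]
SSp ⇒ pSp   [S ::= p]
pSp ⇒ pSSpp   [S ::= S S p]
pSSpp ⇒ pSSpSpp   [S ::= S S p]
pSSpSpp ⇒ pESpSpp   [S ::= E]
pESpSpp ⇒ ppSpSpp   [E ::= p]
ppSpSpp ⇒ ppEpSpp   [S ::= E]
ppEpSpp ⇒ ppsEpSpp   [E ::= s E]
ppsEpSpp ⇒ ppsppSpp   [E ::= p]
ppsppSpp ⇒ ppsppppp   [S ::= p]

S⇒SSp⇒pSp⇒pSSpp⇒pSSpSpp⇒pESpSpp⇒ppSpSpp⇒ppEpSpp⇒ppsEpSpp⇒ppsppSpp⇒ppsppppp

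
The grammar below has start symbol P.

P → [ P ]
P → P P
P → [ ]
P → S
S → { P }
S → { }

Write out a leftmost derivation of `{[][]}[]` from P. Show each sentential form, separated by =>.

P => PP => SP => {P}P => {PP}P => {[]P}P => {[][]}P => {[][]}[]

P => PP   [P → P P]
PP => SP   [P → S]
SP => {P}P   [S → { P }]
{P}P => {PP}P   [P → P P]
{PP}P => {[]P}P   [P → [ ]]
{[]P}P => {[][]}P   [P → [ ]]
{[][]}P => {[][]}[]   [P → [ ]]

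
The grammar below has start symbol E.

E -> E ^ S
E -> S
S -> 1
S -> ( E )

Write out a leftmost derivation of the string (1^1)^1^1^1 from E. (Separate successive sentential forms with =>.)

E => E^S   [E -> E ^ S]
E^S => E^S^S   [E -> E ^ S]
E^S^S => E^S^S^S   [E -> E ^ S]
E^S^S^S => S^S^S^S   [E -> S]
S^S^S^S => (E)^S^S^S   [S -> ( E )]
(E)^S^S^S => (E^S)^S^S^S   [E -> E ^ S]
(E^S)^S^S^S => (S^S)^S^S^S   [E -> S]
(S^S)^S^S^S => (1^S)^S^S^S   [S -> 1]
(1^S)^S^S^S => (1^1)^S^S^S   [S -> 1]
(1^1)^S^S^S => (1^1)^1^S^S   [S -> 1]
(1^1)^1^S^S => (1^1)^1^1^S   [S -> 1]
(1^1)^1^1^S => (1^1)^1^1^1   [S -> 1]

E => E^S => E^S^S => E^S^S^S => S^S^S^S => (E)^S^S^S => (E^S)^S^S^S => (S^S)^S^S^S => (1^S)^S^S^S => (1^1)^S^S^S => (1^1)^1^S^S => (1^1)^1^1^S => (1^1)^1^1^1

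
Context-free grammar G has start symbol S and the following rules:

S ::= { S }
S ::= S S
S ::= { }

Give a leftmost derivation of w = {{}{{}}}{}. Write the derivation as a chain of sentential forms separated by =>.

S => SS   [S ::= S S]
SS => {S}S   [S ::= { S }]
{S}S => {SS}S   [S ::= S S]
{SS}S => {{}S}S   [S ::= { }]
{{}S}S => {{}{S}}S   [S ::= { S }]
{{}{S}}S => {{}{{}}}S   [S ::= { }]
{{}{{}}}S => {{}{{}}}{}   [S ::= { }]

S=>SS=>{S}S=>{SS}S=>{{}S}S=>{{}{S}}S=>{{}{{}}}S=>{{}{{}}}{}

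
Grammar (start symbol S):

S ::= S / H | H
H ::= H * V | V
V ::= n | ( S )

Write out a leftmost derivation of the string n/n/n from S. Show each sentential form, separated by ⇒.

S ⇒ S/H ⇒ S/H/H ⇒ H/H/H ⇒ V/H/H ⇒ n/H/H ⇒ n/V/H ⇒ n/n/H ⇒ n/n/V ⇒ n/n/n

S ⇒ S/H   [S ::= S / H]
S/H ⇒ S/H/H   [S ::= S / H]
S/H/H ⇒ H/H/H   [S ::= H]
H/H/H ⇒ V/H/H   [H ::= V]
V/H/H ⇒ n/H/H   [V ::= n]
n/H/H ⇒ n/V/H   [H ::= V]
n/V/H ⇒ n/n/H   [V ::= n]
n/n/H ⇒ n/n/V   [H ::= V]
n/n/V ⇒ n/n/n   [V ::= n]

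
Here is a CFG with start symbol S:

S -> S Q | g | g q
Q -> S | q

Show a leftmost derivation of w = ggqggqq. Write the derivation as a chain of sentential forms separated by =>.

S => SQ => SQQ => SQQQ => SQQQQ => gQQQQ => gSQQQ => gSQQQQ => ggqQQQQ => ggqSQQQ => ggqgQQQ => ggqgSQQ => ggqggQQ => ggqggqQ => ggqggqq

S => SQ   [S -> S Q]
SQ => SQQ   [S -> S Q]
SQQ => SQQQ   [S -> S Q]
SQQQ => SQQQQ   [S -> S Q]
SQQQQ => gQQQQ   [S -> g]
gQQQQ => gSQQQ   [Q -> S]
gSQQQ => gSQQQQ   [S -> S Q]
gSQQQQ => ggqQQQQ   [S -> g q]
ggqQQQQ => ggqSQQQ   [Q -> S]
ggqSQQQ => ggqgQQQ   [S -> g]
ggqgQQQ => ggqgSQQ   [Q -> S]
ggqgSQQ => ggqggQQ   [S -> g]
ggqggQQ => ggqggqQ   [Q -> q]
ggqggqQ => ggqggqq   [Q -> q]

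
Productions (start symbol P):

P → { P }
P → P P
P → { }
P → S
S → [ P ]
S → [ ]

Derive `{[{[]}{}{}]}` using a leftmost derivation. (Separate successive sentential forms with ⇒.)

P ⇒ {P} ⇒ {S} ⇒ {[P]} ⇒ {[PP]} ⇒ {[PPP]} ⇒ {[{P}PP]} ⇒ {[{S}PP]} ⇒ {[{[]}PP]} ⇒ {[{[]}{}P]} ⇒ {[{[]}{}{}]}

P ⇒ {P}   [P → { P }]
{P} ⇒ {S}   [P → S]
{S} ⇒ {[P]}   [S → [ P ]]
{[P]} ⇒ {[PP]}   [P → P P]
{[PP]} ⇒ {[PPP]}   [P → P P]
{[PPP]} ⇒ {[{P}PP]}   [P → { P }]
{[{P}PP]} ⇒ {[{S}PP]}   [P → S]
{[{S}PP]} ⇒ {[{[]}PP]}   [S → [ ]]
{[{[]}PP]} ⇒ {[{[]}{}P]}   [P → { }]
{[{[]}{}P]} ⇒ {[{[]}{}{}]}   [P → { }]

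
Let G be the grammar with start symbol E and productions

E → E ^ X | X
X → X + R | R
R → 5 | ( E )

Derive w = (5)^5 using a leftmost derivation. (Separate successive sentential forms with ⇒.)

E ⇒ E^X   [E → E ^ X]
E^X ⇒ X^X   [E → X]
X^X ⇒ R^X   [X → R]
R^X ⇒ (E)^X   [R → ( E )]
(E)^X ⇒ (X)^X   [E → X]
(X)^X ⇒ (R)^X   [X → R]
(R)^X ⇒ (5)^X   [R → 5]
(5)^X ⇒ (5)^R   [X → R]
(5)^R ⇒ (5)^5   [R → 5]

E ⇒ E^X ⇒ X^X ⇒ R^X ⇒ (E)^X ⇒ (X)^X ⇒ (R)^X ⇒ (5)^X ⇒ (5)^R ⇒ (5)^5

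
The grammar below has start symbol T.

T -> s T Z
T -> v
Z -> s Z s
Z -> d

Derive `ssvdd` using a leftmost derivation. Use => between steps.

T => sTZ   [T -> s T Z]
sTZ => ssTZZ   [T -> s T Z]
ssTZZ => ssvZZ   [T -> v]
ssvZZ => ssvdZ   [Z -> d]
ssvdZ => ssvdd   [Z -> d]

T=>sTZ=>ssTZZ=>ssvZZ=>ssvdZ=>ssvdd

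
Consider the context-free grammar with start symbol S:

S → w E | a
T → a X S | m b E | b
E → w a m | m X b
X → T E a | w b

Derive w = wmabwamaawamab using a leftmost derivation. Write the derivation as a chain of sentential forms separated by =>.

S => wE   [S → w E]
wE => wmXb   [E → m X b]
wmXb => wmTEab   [X → T E a]
wmTEab => wmaXSEab   [T → a X S]
wmaXSEab => wmaTEaSEab   [X → T E a]
wmaTEaSEab => wmabEaSEab   [T → b]
wmabEaSEab => wmabwamaSEab   [E → w a m]
wmabwamaSEab => wmabwamaaEab   [S → a]
wmabwamaaEab => wmabwamaawamab   [E → w a m]

S=>wE=>wmXb=>wmTEab=>wmaXSEab=>wmaTEaSEab=>wmabEaSEab=>wmabwamaSEab=>wmabwamaaEab=>wmabwamaawamab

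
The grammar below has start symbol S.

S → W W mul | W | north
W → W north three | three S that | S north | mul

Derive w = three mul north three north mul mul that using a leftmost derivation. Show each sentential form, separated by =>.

S => W   [S → W]
W => three S that   [W → three S that]
three S that => three W W mul that   [S → W W mul]
three W W mul that => three S north W mul that   [W → S north]
three S north W mul that => three W north W mul that   [S → W]
three W north W mul that => three W north three north W mul that   [W → W north three]
three W north three north W mul that => three mul north three north W mul that   [W → mul]
three mul north three north W mul that => three mul north three north mul mul that   [W → mul]

S => W => three S that => three W W mul that => three S north W mul that => three W north W mul that => three W north three north W mul that => three mul north three north W mul that => three mul north three north mul mul that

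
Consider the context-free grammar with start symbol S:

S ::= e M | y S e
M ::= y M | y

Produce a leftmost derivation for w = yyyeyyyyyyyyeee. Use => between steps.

S=>ySe=>yySee=>yyySeee=>yyyeMeee=>yyyeyMeee=>yyyeyyMeee=>yyyeyyyMeee=>yyyeyyyyMeee=>yyyeyyyyyMeee=>yyyeyyyyyyMeee=>yyyeyyyyyyyMeee=>yyyeyyyyyyyyeee

S => ySe   [S ::= y S e]
ySe => yySee   [S ::= y S e]
yySee => yyySeee   [S ::= y S e]
yyySeee => yyyeMeee   [S ::= e M]
yyyeMeee => yyyeyMeee   [M ::= y M]
yyyeyMeee => yyyeyyMeee   [M ::= y M]
yyyeyyMeee => yyyeyyyMeee   [M ::= y M]
yyyeyyyMeee => yyyeyyyyMeee   [M ::= y M]
yyyeyyyyMeee => yyyeyyyyyMeee   [M ::= y M]
yyyeyyyyyMeee => yyyeyyyyyyMeee   [M ::= y M]
yyyeyyyyyyMeee => yyyeyyyyyyyMeee   [M ::= y M]
yyyeyyyyyyyMeee => yyyeyyyyyyyyeee   [M ::= y]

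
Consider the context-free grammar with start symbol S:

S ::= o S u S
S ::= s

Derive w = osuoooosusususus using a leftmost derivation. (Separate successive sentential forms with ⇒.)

S ⇒ oSuS ⇒ osuS ⇒ osuoSuS ⇒ osuooSuSuS ⇒ osuoooSuSuSuS ⇒ osuooooSuSuSuSuS ⇒ osuoooosuSuSuSuS ⇒ osuoooosusuSuSuS ⇒ osuoooosususuSuS ⇒ osuoooosusususuS ⇒ osuoooosusususus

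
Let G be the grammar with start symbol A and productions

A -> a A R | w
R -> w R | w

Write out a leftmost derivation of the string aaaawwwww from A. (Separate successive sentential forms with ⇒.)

A⇒aAR⇒aaARR⇒aaaARRR⇒aaaaARRRR⇒aaaawRRRR⇒aaaawwRRR⇒aaaawwwRR⇒aaaawwwwR⇒aaaawwwww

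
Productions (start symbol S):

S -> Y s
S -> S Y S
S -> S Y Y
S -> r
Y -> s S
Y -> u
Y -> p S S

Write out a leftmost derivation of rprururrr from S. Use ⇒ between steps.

S ⇒ SYS ⇒ rYS ⇒ rpSSS ⇒ rpSYSSS ⇒ rpSYSYSSS ⇒ rprYSYSSS ⇒ rpruSYSSS ⇒ rprurYSSS ⇒ rpruruSSS ⇒ rprururSS ⇒ rprururrS ⇒ rprururrr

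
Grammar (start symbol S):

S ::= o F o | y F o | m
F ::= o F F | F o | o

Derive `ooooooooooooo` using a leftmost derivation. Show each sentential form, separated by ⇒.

S ⇒ oFo ⇒ oFoo ⇒ ooFFoo ⇒ oooFFFoo ⇒ oooFoFFoo ⇒ ooooFFoFFoo ⇒ oooooFFFoFFoo ⇒ ooooooFFoFFoo ⇒ oooooooFoFFoo ⇒ oooooooooFFoo ⇒ ooooooooooFoo ⇒ ooooooooooooo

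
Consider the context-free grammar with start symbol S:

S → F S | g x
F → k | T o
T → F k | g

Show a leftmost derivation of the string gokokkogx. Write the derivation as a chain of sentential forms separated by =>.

S => FS   [S → F S]
FS => ToS   [F → T o]
ToS => FkoS   [T → F k]
FkoS => TokoS   [F → T o]
TokoS => gokoS   [T → g]
gokoS => gokoFS   [S → F S]
gokoFS => gokoToS   [F → T o]
gokoToS => gokoFkoS   [T → F k]
gokoFkoS => gokokkoS   [F → k]
gokokkoS => gokokkogx   [S → g x]

S=>FS=>ToS=>FkoS=>TokoS=>gokoS=>gokoFS=>gokoToS=>gokoFkoS=>gokokkoS=>gokokkogx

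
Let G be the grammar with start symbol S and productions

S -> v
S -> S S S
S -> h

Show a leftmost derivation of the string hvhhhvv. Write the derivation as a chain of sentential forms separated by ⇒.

S⇒SSS⇒SSSSS⇒hSSSS⇒hSSSSSS⇒hvSSSSS⇒hvhSSSS⇒hvhhSSS⇒hvhhhSS⇒hvhhhvS⇒hvhhhvv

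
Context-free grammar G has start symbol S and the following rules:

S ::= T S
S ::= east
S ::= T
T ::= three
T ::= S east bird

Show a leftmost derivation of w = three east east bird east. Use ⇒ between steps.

S ⇒ T S   [S ::= T S]
T S ⇒ S east bird S   [T ::= S east bird]
S east bird S ⇒ T S east bird S   [S ::= T S]
T S east bird S ⇒ three S east bird S   [T ::= three]
three S east bird S ⇒ three east east bird S   [S ::= east]
three east east bird S ⇒ three east east bird east   [S ::= east]

S ⇒ T S ⇒ S east bird S ⇒ T S east bird S ⇒ three S east bird S ⇒ three east east bird S ⇒ three east east bird east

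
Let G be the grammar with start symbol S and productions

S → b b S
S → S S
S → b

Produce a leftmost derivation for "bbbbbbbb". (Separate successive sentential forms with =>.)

S => SS   [S → S S]
SS => bbSS   [S → b b S]
bbSS => bbSSS   [S → S S]
bbSSS => bbSSSS   [S → S S]
bbSSSS => bbbbSSSS   [S → b b S]
bbbbSSSS => bbbbbSSS   [S → b]
bbbbbSSS => bbbbbbSS   [S → b]
bbbbbbSS => bbbbbbbS   [S → b]
bbbbbbbS => bbbbbbbb   [S → b]

S => SS => bbSS => bbSSS => bbSSSS => bbbbSSSS => bbbbbSSS => bbbbbbSS => bbbbbbbS => bbbbbbbb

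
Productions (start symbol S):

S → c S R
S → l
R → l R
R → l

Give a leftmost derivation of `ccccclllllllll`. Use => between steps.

S => cSR => ccSRR => cccSRRR => ccccSRRRR => cccccSRRRRR => ccccclRRRRR => cccccllRRRR => ccccclllRRRR => cccccllllRRRR => ccccclllllRRR => cccccllllllRR => ccccclllllllR => cccccllllllllR => ccccclllllllll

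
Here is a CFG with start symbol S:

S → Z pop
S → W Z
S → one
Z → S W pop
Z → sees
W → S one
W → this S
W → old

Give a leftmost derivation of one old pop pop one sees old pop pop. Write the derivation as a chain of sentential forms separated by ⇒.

S ⇒ Z pop ⇒ S W pop pop ⇒ W Z W pop pop ⇒ S one Z W pop pop ⇒ Z pop one Z W pop pop ⇒ S W pop pop one Z W pop pop ⇒ one W pop pop one Z W pop pop ⇒ one old pop pop one Z W pop pop ⇒ one old pop pop one sees W pop pop ⇒ one old pop pop one sees old pop pop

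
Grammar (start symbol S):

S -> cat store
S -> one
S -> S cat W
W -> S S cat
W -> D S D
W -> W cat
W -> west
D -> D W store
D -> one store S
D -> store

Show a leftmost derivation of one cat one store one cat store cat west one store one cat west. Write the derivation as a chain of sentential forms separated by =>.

S => S cat W => S cat W cat W => one cat W cat W => one cat D S D cat W => one cat one store S S D cat W => one cat one store one S D cat W => one cat one store one S cat W D cat W => one cat one store one cat store cat W D cat W => one cat one store one cat store cat west D cat W => one cat one store one cat store cat west one store S cat W => one cat one store one cat store cat west one store one cat W => one cat one store one cat store cat west one store one cat west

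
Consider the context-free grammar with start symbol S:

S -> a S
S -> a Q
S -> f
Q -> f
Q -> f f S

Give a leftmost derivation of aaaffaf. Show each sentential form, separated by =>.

S => aS   [S -> a S]
aS => aaS   [S -> a S]
aaS => aaaQ   [S -> a Q]
aaaQ => aaaffS   [Q -> f f S]
aaaffS => aaaffaQ   [S -> a Q]
aaaffaQ => aaaffaf   [Q -> f]

S=>aS=>aaS=>aaaQ=>aaaffS=>aaaffaQ=>aaaffaf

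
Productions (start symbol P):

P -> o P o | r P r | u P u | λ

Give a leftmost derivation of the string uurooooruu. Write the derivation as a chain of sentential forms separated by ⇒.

P ⇒ uPu ⇒ uuPuu ⇒ uurPruu ⇒ uuroPoruu ⇒ uurooPooruu ⇒ uurooooruu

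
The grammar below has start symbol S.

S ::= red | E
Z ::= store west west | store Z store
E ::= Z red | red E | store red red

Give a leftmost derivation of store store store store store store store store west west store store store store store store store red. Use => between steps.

S => E   [S ::= E]
E => Z red   [E ::= Z red]
Z red => store Z store red   [Z ::= store Z store]
store Z store red => store store Z store store red   [Z ::= store Z store]
store store Z store store red => store store store Z store store store red   [Z ::= store Z store]
store store store Z store store store red => store store store store Z store store store store red   [Z ::= store Z store]
store store store store Z store store store store red => store store store store store Z store store store store store red   [Z ::= store Z store]
store store store store store Z store store store store store red => store store store store store store Z store store store store store store red   [Z ::= store Z store]
store store store store store store Z store store store store store store red => store store store store store store store Z store store store store store store store red   [Z ::= store Z store]
store store store store store store store Z store store store store store store store red => store store store store store store store store west west store store store store store store store red   [Z ::= store west west]

S => E => Z red => store Z store red => store store Z store store red => store store store Z store store store red => store store store store Z store store store store red => store store store store store Z store store store store store red => store store store store store store Z store store store store store store red => store store store store store store store Z store store store store store store store red => store store store store store store store store west west store store store store store store store red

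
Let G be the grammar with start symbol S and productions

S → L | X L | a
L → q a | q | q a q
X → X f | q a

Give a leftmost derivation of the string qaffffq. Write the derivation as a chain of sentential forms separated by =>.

S => XL   [S → X L]
XL => XfL   [X → X f]
XfL => XffL   [X → X f]
XffL => XfffL   [X → X f]
XfffL => XffffL   [X → X f]
XffffL => qaffffL   [X → q a]
qaffffL => qaffffq   [L → q]

S => XL => XfL => XffL => XfffL => XffffL => qaffffL => qaffffq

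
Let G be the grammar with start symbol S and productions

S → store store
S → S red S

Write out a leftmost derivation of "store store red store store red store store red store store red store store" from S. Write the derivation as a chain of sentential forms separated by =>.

S => S red S => S red S red S => S red S red S red S => S red S red S red S red S => store store red S red S red S red S => store store red store store red S red S red S => store store red store store red store store red S red S => store store red store store red store store red store store red S => store store red store store red store store red store store red store store

S => S red S   [S → S red S]
S red S => S red S red S   [S → S red S]
S red S red S => S red S red S red S   [S → S red S]
S red S red S red S => S red S red S red S red S   [S → S red S]
S red S red S red S red S => store store red S red S red S red S   [S → store store]
store store red S red S red S red S => store store red store store red S red S red S   [S → store store]
store store red store store red S red S red S => store store red store store red store store red S red S   [S → store store]
store store red store store red store store red S red S => store store red store store red store store red store store red S   [S → store store]
store store red store store red store store red store store red S => store store red store store red store store red store store red store store   [S → store store]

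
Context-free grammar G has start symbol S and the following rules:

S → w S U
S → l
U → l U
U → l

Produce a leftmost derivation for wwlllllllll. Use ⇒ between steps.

S ⇒ wSU ⇒ wwSUU ⇒ wwlUU ⇒ wwllUU ⇒ wwlllU ⇒ wwllllU ⇒ wwlllllU ⇒ wwllllllU ⇒ wwlllllllU ⇒ wwllllllllU ⇒ wwlllllllll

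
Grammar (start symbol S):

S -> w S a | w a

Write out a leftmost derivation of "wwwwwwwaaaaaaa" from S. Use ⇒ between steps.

S ⇒ wSa ⇒ wwSaa ⇒ wwwSaaa ⇒ wwwwSaaaa ⇒ wwwwwSaaaaa ⇒ wwwwwwSaaaaaa ⇒ wwwwwwwaaaaaaa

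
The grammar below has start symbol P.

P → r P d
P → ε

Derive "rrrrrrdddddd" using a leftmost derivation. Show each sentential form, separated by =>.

P => rPd => rrPdd => rrrPddd => rrrrPdddd => rrrrrPddddd => rrrrrrPdddddd => rrrrrrdddddd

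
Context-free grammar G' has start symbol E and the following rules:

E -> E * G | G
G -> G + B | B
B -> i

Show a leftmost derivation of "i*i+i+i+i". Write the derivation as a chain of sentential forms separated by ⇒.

E ⇒ E*G   [E -> E * G]
E*G ⇒ G*G   [E -> G]
G*G ⇒ B*G   [G -> B]
B*G ⇒ i*G   [B -> i]
i*G ⇒ i*G+B   [G -> G + B]
i*G+B ⇒ i*G+B+B   [G -> G + B]
i*G+B+B ⇒ i*G+B+B+B   [G -> G + B]
i*G+B+B+B ⇒ i*B+B+B+B   [G -> B]
i*B+B+B+B ⇒ i*i+B+B+B   [B -> i]
i*i+B+B+B ⇒ i*i+i+B+B   [B -> i]
i*i+i+B+B ⇒ i*i+i+i+B   [B -> i]
i*i+i+i+B ⇒ i*i+i+i+i   [B -> i]

E ⇒ E*G ⇒ G*G ⇒ B*G ⇒ i*G ⇒ i*G+B ⇒ i*G+B+B ⇒ i*G+B+B+B ⇒ i*B+B+B+B ⇒ i*i+B+B+B ⇒ i*i+i+B+B ⇒ i*i+i+i+B ⇒ i*i+i+i+i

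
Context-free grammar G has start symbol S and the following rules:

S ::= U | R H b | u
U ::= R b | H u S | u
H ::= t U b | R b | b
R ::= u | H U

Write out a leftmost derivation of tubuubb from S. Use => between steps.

S => RHb => HUHb => tUbUHb => tubUHb => tubuHb => tubuRbb => tubuubb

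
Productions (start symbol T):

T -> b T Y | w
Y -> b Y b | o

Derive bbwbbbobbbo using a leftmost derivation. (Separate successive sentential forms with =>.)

T=>bTY=>bbTYY=>bbwYY=>bbwbYbY=>bbwbbYbbY=>bbwbbbYbbbY=>bbwbbbobbbY=>bbwbbbobbbo

T => bTY   [T -> b T Y]
bTY => bbTYY   [T -> b T Y]
bbTYY => bbwYY   [T -> w]
bbwYY => bbwbYbY   [Y -> b Y b]
bbwbYbY => bbwbbYbbY   [Y -> b Y b]
bbwbbYbbY => bbwbbbYbbbY   [Y -> b Y b]
bbwbbbYbbbY => bbwbbbobbbY   [Y -> o]
bbwbbbobbbY => bbwbbbobbbo   [Y -> o]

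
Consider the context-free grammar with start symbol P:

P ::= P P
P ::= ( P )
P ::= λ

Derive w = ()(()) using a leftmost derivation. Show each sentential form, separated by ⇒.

P ⇒ PP ⇒ PPP ⇒ (P)PP ⇒ ()PP ⇒ ()(P)P ⇒ ()((P))P ⇒ ()(())P ⇒ ()(())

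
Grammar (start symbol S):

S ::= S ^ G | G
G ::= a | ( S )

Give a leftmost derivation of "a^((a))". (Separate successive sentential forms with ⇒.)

S ⇒ S^G   [S ::= S ^ G]
S^G ⇒ G^G   [S ::= G]
G^G ⇒ a^G   [G ::= a]
a^G ⇒ a^(S)   [G ::= ( S )]
a^(S) ⇒ a^(G)   [S ::= G]
a^(G) ⇒ a^((S))   [G ::= ( S )]
a^((S)) ⇒ a^((G))   [S ::= G]
a^((G)) ⇒ a^((a))   [G ::= a]

S ⇒ S^G ⇒ G^G ⇒ a^G ⇒ a^(S) ⇒ a^(G) ⇒ a^((S)) ⇒ a^((G)) ⇒ a^((a))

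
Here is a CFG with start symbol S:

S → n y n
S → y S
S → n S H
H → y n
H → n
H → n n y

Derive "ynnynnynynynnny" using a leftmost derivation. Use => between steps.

S => yS => ynSH => ynnSHH => ynnySHH => ynnynSHHH => ynnynnynHHH => ynnynnynynHH => ynnynnynynynH => ynnynnynynynnny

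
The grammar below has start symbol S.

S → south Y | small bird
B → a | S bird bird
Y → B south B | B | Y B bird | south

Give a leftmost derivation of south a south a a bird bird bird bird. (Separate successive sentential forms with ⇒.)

S ⇒ south Y ⇒ south Y B bird ⇒ south B B bird ⇒ south a B bird ⇒ south a S bird bird bird ⇒ south a south Y bird bird bird ⇒ south a south Y B bird bird bird bird ⇒ south a south B B bird bird bird bird ⇒ south a south a B bird bird bird bird ⇒ south a south a a bird bird bird bird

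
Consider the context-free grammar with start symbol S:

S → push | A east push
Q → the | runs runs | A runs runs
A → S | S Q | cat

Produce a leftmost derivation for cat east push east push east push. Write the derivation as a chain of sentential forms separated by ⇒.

S ⇒ A east push   [S → A east push]
A east push ⇒ S east push   [A → S]
S east push ⇒ A east push east push   [S → A east push]
A east push east push ⇒ S east push east push   [A → S]
S east push east push ⇒ A east push east push east push   [S → A east push]
A east push east push east push ⇒ cat east push east push east push   [A → cat]

S ⇒ A east push ⇒ S east push ⇒ A east push east push ⇒ S east push east push ⇒ A east push east push east push ⇒ cat east push east push east push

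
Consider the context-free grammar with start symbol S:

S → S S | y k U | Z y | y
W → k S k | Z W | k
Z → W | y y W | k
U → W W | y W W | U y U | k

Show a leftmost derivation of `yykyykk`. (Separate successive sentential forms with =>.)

S => SS => ZyS => yyWyS => yykyS => yykyykU => yykyykk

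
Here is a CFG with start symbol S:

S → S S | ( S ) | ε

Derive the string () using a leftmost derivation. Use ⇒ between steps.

S ⇒ SS ⇒ SSS ⇒ SSSS ⇒ SSSSS ⇒ SSSSSS ⇒ (S)SSSSS ⇒ ()SSSSS ⇒ ()SSSS ⇒ ()SSS ⇒ ()SS ⇒ ()S ⇒ ()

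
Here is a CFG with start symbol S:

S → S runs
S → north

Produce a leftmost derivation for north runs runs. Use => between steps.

S => S runs => S runs runs => north runs runs

S => S runs   [S → S runs]
S runs => S runs runs   [S → S runs]
S runs runs => north runs runs   [S → north]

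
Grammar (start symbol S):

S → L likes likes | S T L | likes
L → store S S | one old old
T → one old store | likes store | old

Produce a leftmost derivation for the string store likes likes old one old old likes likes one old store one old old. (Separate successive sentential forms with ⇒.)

S ⇒ S T L   [S → S T L]
S T L ⇒ L likes likes T L   [S → L likes likes]
L likes likes T L ⇒ store S S likes likes T L   [L → store S S]
store S S likes likes T L ⇒ store likes S likes likes T L   [S → likes]
store likes S likes likes T L ⇒ store likes S T L likes likes T L   [S → S T L]
store likes S T L likes likes T L ⇒ store likes likes T L likes likes T L   [S → likes]
store likes likes T L likes likes T L ⇒ store likes likes old L likes likes T L   [T → old]
store likes likes old L likes likes T L ⇒ store likes likes old one old old likes likes T L   [L → one old old]
store likes likes old one old old likes likes T L ⇒ store likes likes old one old old likes likes one old store L   [T → one old store]
store likes likes old one old old likes likes one old store L ⇒ store likes likes old one old old likes likes one old store one old old   [L → one old old]

S ⇒ S T L ⇒ L likes likes T L ⇒ store S S likes likes T L ⇒ store likes S likes likes T L ⇒ store likes S T L likes likes T L ⇒ store likes likes T L likes likes T L ⇒ store likes likes old L likes likes T L ⇒ store likes likes old one old old likes likes T L ⇒ store likes likes old one old old likes likes one old store L ⇒ store likes likes old one old old likes likes one old store one old old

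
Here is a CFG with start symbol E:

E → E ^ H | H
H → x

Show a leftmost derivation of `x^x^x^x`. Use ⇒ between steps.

E⇒E^H⇒E^H^H⇒E^H^H^H⇒H^H^H^H⇒x^H^H^H⇒x^x^H^H⇒x^x^x^H⇒x^x^x^x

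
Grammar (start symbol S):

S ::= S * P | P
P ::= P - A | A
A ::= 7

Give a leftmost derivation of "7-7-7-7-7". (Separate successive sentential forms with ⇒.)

S ⇒ P ⇒ P-A ⇒ P-A-A ⇒ P-A-A-A ⇒ P-A-A-A-A ⇒ A-A-A-A-A ⇒ 7-A-A-A-A ⇒ 7-7-A-A-A ⇒ 7-7-7-A-A ⇒ 7-7-7-7-A ⇒ 7-7-7-7-7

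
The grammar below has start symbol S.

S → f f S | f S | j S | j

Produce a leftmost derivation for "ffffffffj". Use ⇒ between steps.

S ⇒ fS ⇒ ffS ⇒ ffffS ⇒ fffffS ⇒ fffffffS ⇒ ffffffffS ⇒ ffffffffj

S ⇒ fS   [S → f S]
fS ⇒ ffS   [S → f S]
ffS ⇒ ffffS   [S → f f S]
ffffS ⇒ fffffS   [S → f S]
fffffS ⇒ fffffffS   [S → f f S]
fffffffS ⇒ ffffffffS   [S → f S]
ffffffffS ⇒ ffffffffj   [S → j]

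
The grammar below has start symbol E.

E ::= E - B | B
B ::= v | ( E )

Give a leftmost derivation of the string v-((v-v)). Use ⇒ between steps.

E ⇒ E-B   [E ::= E - B]
E-B ⇒ B-B   [E ::= B]
B-B ⇒ v-B   [B ::= v]
v-B ⇒ v-(E)   [B ::= ( E )]
v-(E) ⇒ v-(B)   [E ::= B]
v-(B) ⇒ v-((E))   [B ::= ( E )]
v-((E)) ⇒ v-((E-B))   [E ::= E - B]
v-((E-B)) ⇒ v-((B-B))   [E ::= B]
v-((B-B)) ⇒ v-((v-B))   [B ::= v]
v-((v-B)) ⇒ v-((v-v))   [B ::= v]

E ⇒ E-B ⇒ B-B ⇒ v-B ⇒ v-(E) ⇒ v-(B) ⇒ v-((E)) ⇒ v-((E-B)) ⇒ v-((B-B)) ⇒ v-((v-B)) ⇒ v-((v-v))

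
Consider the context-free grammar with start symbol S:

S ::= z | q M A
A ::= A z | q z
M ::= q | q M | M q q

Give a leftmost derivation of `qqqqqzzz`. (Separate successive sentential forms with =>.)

S => qMA   [S ::= q M A]
qMA => qMqqA   [M ::= M q q]
qMqqA => qqqqA   [M ::= q]
qqqqA => qqqqAz   [A ::= A z]
qqqqAz => qqqqAzz   [A ::= A z]
qqqqAzz => qqqqqzzz   [A ::= q z]

S => qMA => qMqqA => qqqqA => qqqqAz => qqqqAzz => qqqqqzzz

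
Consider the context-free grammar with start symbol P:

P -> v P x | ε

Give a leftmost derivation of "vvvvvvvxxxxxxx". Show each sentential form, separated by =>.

P => vPx   [P -> v P x]
vPx => vvPxx   [P -> v P x]
vvPxx => vvvPxxx   [P -> v P x]
vvvPxxx => vvvvPxxxx   [P -> v P x]
vvvvPxxxx => vvvvvPxxxxx   [P -> v P x]
vvvvvPxxxxx => vvvvvvPxxxxxx   [P -> v P x]
vvvvvvPxxxxxx => vvvvvvvPxxxxxxx   [P -> v P x]
vvvvvvvPxxxxxxx => vvvvvvvxxxxxxx   [P -> ε]

P => vPx => vvPxx => vvvPxxx => vvvvPxxxx => vvvvvPxxxxx => vvvvvvPxxxxxx => vvvvvvvPxxxxxxx => vvvvvvvxxxxxxx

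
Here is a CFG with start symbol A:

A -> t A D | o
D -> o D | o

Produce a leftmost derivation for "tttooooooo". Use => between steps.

A => tAD   [A -> t A D]
tAD => ttADD   [A -> t A D]
ttADD => tttADDD   [A -> t A D]
tttADDD => tttoDDD   [A -> o]
tttoDDD => tttooDDD   [D -> o D]
tttooDDD => tttoooDDD   [D -> o D]
tttoooDDD => tttooooDD   [D -> o]
tttooooDD => tttoooooDD   [D -> o D]
tttoooooDD => tttooooooD   [D -> o]
tttooooooD => tttooooooo   [D -> o]

A => tAD => ttADD => tttADDD => tttoDDD => tttooDDD => tttoooDDD => tttooooDD => tttoooooDD => tttooooooD => tttooooooo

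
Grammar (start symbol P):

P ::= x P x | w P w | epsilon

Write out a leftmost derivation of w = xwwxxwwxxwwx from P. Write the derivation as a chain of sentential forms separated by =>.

P => xPx => xwPwx => xwwPwwx => xwwxPxwwx => xwwxxPxxwwx => xwwxxwPwxxwwx => xwwxxwwxxwwx

P => xPx   [P ::= x P x]
xPx => xwPwx   [P ::= w P w]
xwPwx => xwwPwwx   [P ::= w P w]
xwwPwwx => xwwxPxwwx   [P ::= x P x]
xwwxPxwwx => xwwxxPxxwwx   [P ::= x P x]
xwwxxPxxwwx => xwwxxwPwxxwwx   [P ::= w P w]
xwwxxwPwxxwwx => xwwxxwwxxwwx   [P ::= epsilon]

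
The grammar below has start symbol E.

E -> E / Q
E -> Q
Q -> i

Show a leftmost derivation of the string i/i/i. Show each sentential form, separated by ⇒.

E⇒E/Q⇒E/Q/Q⇒Q/Q/Q⇒i/Q/Q⇒i/i/Q⇒i/i/i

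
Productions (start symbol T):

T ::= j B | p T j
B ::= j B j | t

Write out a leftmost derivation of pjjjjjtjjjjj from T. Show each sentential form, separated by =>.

T=>pTj=>pjBj=>pjjBjj=>pjjjBjjj=>pjjjjBjjjj=>pjjjjjBjjjjj=>pjjjjjtjjjjj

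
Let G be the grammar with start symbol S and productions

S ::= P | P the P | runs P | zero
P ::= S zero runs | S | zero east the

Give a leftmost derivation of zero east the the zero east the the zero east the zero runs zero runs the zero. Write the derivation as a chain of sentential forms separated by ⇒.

S ⇒ P the P ⇒ S zero runs the P ⇒ P the P zero runs the P ⇒ zero east the the P zero runs the P ⇒ zero east the the S zero runs zero runs the P ⇒ zero east the the P the P zero runs zero runs the P ⇒ zero east the the zero east the the P zero runs zero runs the P ⇒ zero east the the zero east the the zero east the zero runs zero runs the P ⇒ zero east the the zero east the the zero east the zero runs zero runs the S ⇒ zero east the the zero east the the zero east the zero runs zero runs the zero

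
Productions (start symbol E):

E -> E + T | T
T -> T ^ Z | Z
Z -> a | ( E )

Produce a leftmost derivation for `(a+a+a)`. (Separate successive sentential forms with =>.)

E => T   [E -> T]
T => Z   [T -> Z]
Z => (E)   [Z -> ( E )]
(E) => (E+T)   [E -> E + T]
(E+T) => (E+T+T)   [E -> E + T]
(E+T+T) => (T+T+T)   [E -> T]
(T+T+T) => (Z+T+T)   [T -> Z]
(Z+T+T) => (a+T+T)   [Z -> a]
(a+T+T) => (a+Z+T)   [T -> Z]
(a+Z+T) => (a+a+T)   [Z -> a]
(a+a+T) => (a+a+Z)   [T -> Z]
(a+a+Z) => (a+a+a)   [Z -> a]

E => T => Z => (E) => (E+T) => (E+T+T) => (T+T+T) => (Z+T+T) => (a+T+T) => (a+Z+T) => (a+a+T) => (a+a+Z) => (a+a+a)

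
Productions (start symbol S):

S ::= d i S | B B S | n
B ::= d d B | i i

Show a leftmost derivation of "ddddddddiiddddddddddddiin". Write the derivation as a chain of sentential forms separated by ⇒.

S⇒BBS⇒ddBBS⇒ddddBBS⇒ddddddBBS⇒ddddddddBBS⇒ddddddddiiBS⇒ddddddddiiddBS⇒ddddddddiiddddBS⇒ddddddddiiddddddBS⇒ddddddddiiddddddddBS⇒ddddddddiiddddddddddBS⇒ddddddddiiddddddddddddBS⇒ddddddddiiddddddddddddiiS⇒ddddddddiiddddddddddddiin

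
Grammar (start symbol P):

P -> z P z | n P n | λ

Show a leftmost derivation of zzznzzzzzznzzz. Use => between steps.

P => zPz   [P -> z P z]
zPz => zzPzz   [P -> z P z]
zzPzz => zzzPzzz   [P -> z P z]
zzzPzzz => zzznPnzzz   [P -> n P n]
zzznPnzzz => zzznzPznzzz   [P -> z P z]
zzznzPznzzz => zzznzzPzznzzz   [P -> z P z]
zzznzzPzznzzz => zzznzzzPzzznzzz   [P -> z P z]
zzznzzzPzzznzzz => zzznzzzzzznzzz   [P -> λ]

P => zPz => zzPzz => zzzPzzz => zzznPnzzz => zzznzPznzzz => zzznzzPzznzzz => zzznzzzPzzznzzz => zzznzzzzzznzzz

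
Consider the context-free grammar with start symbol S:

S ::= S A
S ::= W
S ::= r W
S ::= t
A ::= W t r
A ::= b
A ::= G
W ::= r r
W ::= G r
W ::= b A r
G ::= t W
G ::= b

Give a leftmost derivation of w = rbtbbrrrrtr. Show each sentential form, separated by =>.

S => SA   [S ::= S A]
SA => rWA   [S ::= r W]
rWA => rbArA   [W ::= b A r]
rbArA => rbGrA   [A ::= G]
rbGrA => rbtWrA   [G ::= t W]
rbtWrA => rbtbArrA   [W ::= b A r]
rbtbArrA => rbtbGrrA   [A ::= G]
rbtbGrrA => rbtbbrrA   [G ::= b]
rbtbbrrA => rbtbbrrWtr   [A ::= W t r]
rbtbbrrWtr => rbtbbrrrrtr   [W ::= r r]

S=>SA=>rWA=>rbArA=>rbGrA=>rbtWrA=>rbtbArrA=>rbtbGrrA=>rbtbbrrA=>rbtbbrrWtr=>rbtbbrrrrtr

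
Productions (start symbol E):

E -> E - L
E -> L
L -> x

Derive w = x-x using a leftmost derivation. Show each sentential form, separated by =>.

E => E-L => L-L => x-L => x-x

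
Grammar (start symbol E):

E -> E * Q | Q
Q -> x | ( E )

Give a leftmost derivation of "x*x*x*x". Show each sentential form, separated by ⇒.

E ⇒ E*Q ⇒ E*Q*Q ⇒ E*Q*Q*Q ⇒ Q*Q*Q*Q ⇒ x*Q*Q*Q ⇒ x*x*Q*Q ⇒ x*x*x*Q ⇒ x*x*x*x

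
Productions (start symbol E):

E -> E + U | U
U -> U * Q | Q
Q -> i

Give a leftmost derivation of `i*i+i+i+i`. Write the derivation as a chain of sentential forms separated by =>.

E=>E+U=>E+U+U=>E+U+U+U=>U+U+U+U=>U*Q+U+U+U=>Q*Q+U+U+U=>i*Q+U+U+U=>i*i+U+U+U=>i*i+Q+U+U=>i*i+i+U+U=>i*i+i+Q+U=>i*i+i+i+U=>i*i+i+i+Q=>i*i+i+i+i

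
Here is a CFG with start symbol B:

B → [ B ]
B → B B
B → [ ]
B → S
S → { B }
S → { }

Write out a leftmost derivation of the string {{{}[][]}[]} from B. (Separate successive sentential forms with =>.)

B => S => {B} => {BB} => {SB} => {{B}B} => {{BB}B} => {{BBB}B} => {{SBB}B} => {{{}BB}B} => {{{}[]B}B} => {{{}[][]}B} => {{{}[][]}[]}

B => S   [B → S]
S => {B}   [S → { B }]
{B} => {BB}   [B → B B]
{BB} => {SB}   [B → S]
{SB} => {{B}B}   [S → { B }]
{{B}B} => {{BB}B}   [B → B B]
{{BB}B} => {{BBB}B}   [B → B B]
{{BBB}B} => {{SBB}B}   [B → S]
{{SBB}B} => {{{}BB}B}   [S → { }]
{{{}BB}B} => {{{}[]B}B}   [B → [ ]]
{{{}[]B}B} => {{{}[][]}B}   [B → [ ]]
{{{}[][]}B} => {{{}[][]}[]}   [B → [ ]]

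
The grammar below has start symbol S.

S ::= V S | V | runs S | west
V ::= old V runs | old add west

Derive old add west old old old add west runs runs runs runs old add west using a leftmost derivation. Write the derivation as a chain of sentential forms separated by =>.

S => V S   [S ::= V S]
V S => old add west S   [V ::= old add west]
old add west S => old add west V S   [S ::= V S]
old add west V S => old add west old V runs S   [V ::= old V runs]
old add west old V runs S => old add west old old V runs runs S   [V ::= old V runs]
old add west old old V runs runs S => old add west old old old add west runs runs S   [V ::= old add west]
old add west old old old add west runs runs S => old add west old old old add west runs runs runs S   [S ::= runs S]
old add west old old old add west runs runs runs S => old add west old old old add west runs runs runs runs S   [S ::= runs S]
old add west old old old add west runs runs runs runs S => old add west old old old add west runs runs runs runs V   [S ::= V]
old add west old old old add west runs runs runs runs V => old add west old old old add west runs runs runs runs old add west   [V ::= old add west]

S => V S => old add west S => old add west V S => old add west old V runs S => old add west old old V runs runs S => old add west old old old add west runs runs S => old add west old old old add west runs runs runs S => old add west old old old add west runs runs runs runs S => old add west old old old add west runs runs runs runs V => old add west old old old add west runs runs runs runs old add west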